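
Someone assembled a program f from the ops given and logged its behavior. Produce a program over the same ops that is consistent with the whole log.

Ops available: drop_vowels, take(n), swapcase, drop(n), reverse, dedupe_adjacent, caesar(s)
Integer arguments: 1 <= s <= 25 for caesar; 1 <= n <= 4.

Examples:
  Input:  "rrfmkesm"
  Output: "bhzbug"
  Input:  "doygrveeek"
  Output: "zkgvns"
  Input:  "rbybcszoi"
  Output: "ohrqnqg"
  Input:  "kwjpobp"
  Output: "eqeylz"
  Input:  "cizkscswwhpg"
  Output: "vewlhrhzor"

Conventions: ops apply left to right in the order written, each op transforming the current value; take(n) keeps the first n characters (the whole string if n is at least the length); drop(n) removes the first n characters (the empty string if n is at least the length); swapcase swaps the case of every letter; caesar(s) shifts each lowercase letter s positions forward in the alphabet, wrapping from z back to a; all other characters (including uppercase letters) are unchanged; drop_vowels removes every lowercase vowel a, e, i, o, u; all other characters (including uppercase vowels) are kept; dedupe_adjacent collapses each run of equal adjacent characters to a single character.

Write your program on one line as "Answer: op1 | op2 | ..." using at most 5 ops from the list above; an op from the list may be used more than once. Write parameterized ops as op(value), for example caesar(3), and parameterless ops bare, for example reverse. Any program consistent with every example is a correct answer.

drop_vowels | dedupe_adjacent | reverse | caesar(15)

Check, running the answer program on each example:
  "rrfmkesm" -> "rrfmksm" -> "rfmksm" -> "mskmfr" -> "bhzbug"
  "doygrveeek" -> "dygrvk" -> "dygrvk" -> "kvrgyd" -> "zkgvns"
  "rbybcszoi" -> "rbybcsz" -> "rbybcsz" -> "zscbybr" -> "ohrqnqg"
  "kwjpobp" -> "kwjpbp" -> "kwjpbp" -> "pbpjwk" -> "eqeylz"
  "cizkscswwhpg" -> "czkscswwhpg" -> "czkscswhpg" -> "gphwscskzc" -> "vewlhrhzor"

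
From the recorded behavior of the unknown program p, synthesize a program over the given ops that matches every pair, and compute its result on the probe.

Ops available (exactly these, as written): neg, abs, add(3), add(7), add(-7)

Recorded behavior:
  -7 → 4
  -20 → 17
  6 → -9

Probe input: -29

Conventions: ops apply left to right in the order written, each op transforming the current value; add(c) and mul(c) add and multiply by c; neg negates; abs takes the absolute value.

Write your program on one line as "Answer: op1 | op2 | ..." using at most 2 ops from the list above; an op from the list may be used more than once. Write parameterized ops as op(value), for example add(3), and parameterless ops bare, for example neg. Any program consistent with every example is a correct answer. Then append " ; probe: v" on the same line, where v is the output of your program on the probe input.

add(3) | neg ; probe: 26

Check, running the answer program on each example:
  -7 -> -4 -> 4
  -20 -> -17 -> 17
  6 -> 9 -> -9
  probe: -29 -> -26 -> 26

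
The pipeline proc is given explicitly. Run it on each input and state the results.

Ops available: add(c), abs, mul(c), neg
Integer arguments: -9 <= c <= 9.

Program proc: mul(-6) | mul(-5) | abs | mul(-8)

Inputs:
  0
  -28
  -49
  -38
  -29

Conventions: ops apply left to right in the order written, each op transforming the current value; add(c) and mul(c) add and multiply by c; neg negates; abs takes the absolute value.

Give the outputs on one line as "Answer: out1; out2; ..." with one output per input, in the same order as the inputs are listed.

Execution, op by op:
  0 -> 0 -> 0 -> 0 -> 0
  -28 -> 168 -> -840 -> 840 -> -6720
  -49 -> 294 -> -1470 -> 1470 -> -11760
  -38 -> 228 -> -1140 -> 1140 -> -9120
  -29 -> 174 -> -870 -> 870 -> -6960

0; -6720; -11760; -9120; -6960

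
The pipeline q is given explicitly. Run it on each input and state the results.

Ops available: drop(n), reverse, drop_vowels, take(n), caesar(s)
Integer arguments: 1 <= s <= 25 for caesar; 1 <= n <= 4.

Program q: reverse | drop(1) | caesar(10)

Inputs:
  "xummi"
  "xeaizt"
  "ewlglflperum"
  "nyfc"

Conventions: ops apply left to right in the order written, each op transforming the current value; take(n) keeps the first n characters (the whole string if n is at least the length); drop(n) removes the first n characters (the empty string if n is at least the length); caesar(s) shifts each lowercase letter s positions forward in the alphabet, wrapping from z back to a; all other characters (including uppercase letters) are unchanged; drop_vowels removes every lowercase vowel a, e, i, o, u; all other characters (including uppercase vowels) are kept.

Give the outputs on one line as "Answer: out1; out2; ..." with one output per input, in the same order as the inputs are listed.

"wweh"; "jskoh"; "ebozvpvqvgo"; "pix"

Execution, op by op:
  "xummi" -> "immux" -> "mmux" -> "wweh"
  "xeaizt" -> "tziaex" -> "ziaex" -> "jskoh"
  "ewlglflperum" -> "mureplflglwe" -> "ureplflglwe" -> "ebozvpvqvgo"
  "nyfc" -> "cfyn" -> "fyn" -> "pix"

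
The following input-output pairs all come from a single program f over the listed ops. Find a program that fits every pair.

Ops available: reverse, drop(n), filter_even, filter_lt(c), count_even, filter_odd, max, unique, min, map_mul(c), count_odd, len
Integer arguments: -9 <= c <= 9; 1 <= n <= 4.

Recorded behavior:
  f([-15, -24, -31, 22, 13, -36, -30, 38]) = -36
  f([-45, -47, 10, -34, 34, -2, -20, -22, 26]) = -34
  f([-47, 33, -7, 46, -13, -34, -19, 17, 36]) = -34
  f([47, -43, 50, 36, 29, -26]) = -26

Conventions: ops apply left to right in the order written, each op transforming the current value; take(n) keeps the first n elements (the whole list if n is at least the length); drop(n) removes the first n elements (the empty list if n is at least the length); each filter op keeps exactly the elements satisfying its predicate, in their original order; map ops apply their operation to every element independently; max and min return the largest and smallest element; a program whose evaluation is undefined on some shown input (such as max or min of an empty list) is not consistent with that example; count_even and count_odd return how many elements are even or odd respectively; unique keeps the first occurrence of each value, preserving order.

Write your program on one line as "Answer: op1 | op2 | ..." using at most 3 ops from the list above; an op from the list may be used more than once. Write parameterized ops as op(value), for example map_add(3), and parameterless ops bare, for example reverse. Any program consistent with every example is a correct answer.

drop(1) | filter_even | min

Check, running the answer program on each example:
  [-15, -24, -31, 22, 13, -36, -30, 38] -> [-24, -31, 22, 13, -36, -30, 38] -> [-24, 22, -36, -30, 38] -> -36
  [-45, -47, 10, -34, 34, -2, -20, -22, 26] -> [-47, 10, -34, 34, -2, -20, -22, 26] -> [10, -34, 34, -2, -20, -22, 26] -> -34
  [-47, 33, -7, 46, -13, -34, -19, 17, 36] -> [33, -7, 46, -13, -34, -19, 17, 36] -> [46, -34, 36] -> -34
  [47, -43, 50, 36, 29, -26] -> [-43, 50, 36, 29, -26] -> [50, 36, -26] -> -26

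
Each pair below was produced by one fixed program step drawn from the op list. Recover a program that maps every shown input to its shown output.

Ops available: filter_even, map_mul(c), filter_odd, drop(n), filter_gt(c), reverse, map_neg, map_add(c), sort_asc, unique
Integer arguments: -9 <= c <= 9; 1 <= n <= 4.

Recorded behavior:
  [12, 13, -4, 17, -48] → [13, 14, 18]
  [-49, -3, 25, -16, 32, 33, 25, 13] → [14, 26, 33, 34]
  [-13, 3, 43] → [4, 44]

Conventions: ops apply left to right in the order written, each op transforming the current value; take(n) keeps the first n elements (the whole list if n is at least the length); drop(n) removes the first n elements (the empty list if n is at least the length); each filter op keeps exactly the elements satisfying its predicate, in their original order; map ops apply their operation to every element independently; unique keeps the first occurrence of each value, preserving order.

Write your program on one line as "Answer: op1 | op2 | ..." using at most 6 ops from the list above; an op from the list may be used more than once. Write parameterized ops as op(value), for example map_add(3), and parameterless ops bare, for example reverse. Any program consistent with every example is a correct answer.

unique | reverse | sort_asc | filter_gt(-3) | map_add(1)

Check, running the answer program on each example:
  [12, 13, -4, 17, -48] -> [12, 13, -4, 17, -48] -> [-48, 17, -4, 13, 12] -> [-48, -4, 12, 13, 17] -> [12, 13, 17] -> [13, 14, 18]
  [-49, -3, 25, -16, 32, 33, 25, 13] -> [-49, -3, 25, -16, 32, 33, 13] -> [13, 33, 32, -16, 25, -3, -49] -> [-49, -16, -3, 13, 25, 32, 33] -> [13, 25, 32, 33] -> [14, 26, 33, 34]
  [-13, 3, 43] -> [-13, 3, 43] -> [43, 3, -13] -> [-13, 3, 43] -> [3, 43] -> [4, 44]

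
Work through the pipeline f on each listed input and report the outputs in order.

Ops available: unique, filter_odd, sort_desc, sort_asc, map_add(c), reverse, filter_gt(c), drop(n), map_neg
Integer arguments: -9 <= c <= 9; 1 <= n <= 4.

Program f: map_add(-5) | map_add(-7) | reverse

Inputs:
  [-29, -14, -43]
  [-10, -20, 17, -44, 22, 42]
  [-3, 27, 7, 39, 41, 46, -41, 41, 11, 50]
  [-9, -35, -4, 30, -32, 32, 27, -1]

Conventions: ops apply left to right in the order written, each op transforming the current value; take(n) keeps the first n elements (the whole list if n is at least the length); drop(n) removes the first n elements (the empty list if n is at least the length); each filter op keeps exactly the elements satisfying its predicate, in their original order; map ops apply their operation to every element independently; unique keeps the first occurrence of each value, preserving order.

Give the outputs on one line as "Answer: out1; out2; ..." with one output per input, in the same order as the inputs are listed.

Execution, op by op:
  [-29, -14, -43] -> [-34, -19, -48] -> [-41, -26, -55] -> [-55, -26, -41]
  [-10, -20, 17, -44, 22, 42] -> [-15, -25, 12, -49, 17, 37] -> [-22, -32, 5, -56, 10, 30] -> [30, 10, -56, 5, -32, -22]
  [-3, 27, 7, 39, 41, 46, -41, 41, 11, 50] -> [-8, 22, 2, 34, 36, 41, -46, 36, 6, 45] -> [-15, 15, -5, 27, 29, 34, -53, 29, -1, 38] -> [38, -1, 29, -53, 34, 29, 27, -5, 15, -15]
  [-9, -35, -4, 30, -32, 32, 27, -1] -> [-14, -40, -9, 25, -37, 27, 22, -6] -> [-21, -47, -16, 18, -44, 20, 15, -13] -> [-13, 15, 20, -44, 18, -16, -47, -21]

[-55, -26, -41]; [30, 10, -56, 5, -32, -22]; [38, -1, 29, -53, 34, 29, 27, -5, 15, -15]; [-13, 15, 20, -44, 18, -16, -47, -21]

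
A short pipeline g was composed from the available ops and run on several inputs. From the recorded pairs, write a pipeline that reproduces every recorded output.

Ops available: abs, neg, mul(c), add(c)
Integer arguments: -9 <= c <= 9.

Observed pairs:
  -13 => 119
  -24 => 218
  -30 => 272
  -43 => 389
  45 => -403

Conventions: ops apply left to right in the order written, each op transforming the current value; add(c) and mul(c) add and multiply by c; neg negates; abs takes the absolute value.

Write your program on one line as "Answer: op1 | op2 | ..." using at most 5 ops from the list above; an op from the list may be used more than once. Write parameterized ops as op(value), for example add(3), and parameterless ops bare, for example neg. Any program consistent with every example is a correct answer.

mul(-9) | neg | add(-2) | neg

Check, running the answer program on each example:
  -13 -> 117 -> -117 -> -119 -> 119
  -24 -> 216 -> -216 -> -218 -> 218
  -30 -> 270 -> -270 -> -272 -> 272
  -43 -> 387 -> -387 -> -389 -> 389
  45 -> -405 -> 405 -> 403 -> -403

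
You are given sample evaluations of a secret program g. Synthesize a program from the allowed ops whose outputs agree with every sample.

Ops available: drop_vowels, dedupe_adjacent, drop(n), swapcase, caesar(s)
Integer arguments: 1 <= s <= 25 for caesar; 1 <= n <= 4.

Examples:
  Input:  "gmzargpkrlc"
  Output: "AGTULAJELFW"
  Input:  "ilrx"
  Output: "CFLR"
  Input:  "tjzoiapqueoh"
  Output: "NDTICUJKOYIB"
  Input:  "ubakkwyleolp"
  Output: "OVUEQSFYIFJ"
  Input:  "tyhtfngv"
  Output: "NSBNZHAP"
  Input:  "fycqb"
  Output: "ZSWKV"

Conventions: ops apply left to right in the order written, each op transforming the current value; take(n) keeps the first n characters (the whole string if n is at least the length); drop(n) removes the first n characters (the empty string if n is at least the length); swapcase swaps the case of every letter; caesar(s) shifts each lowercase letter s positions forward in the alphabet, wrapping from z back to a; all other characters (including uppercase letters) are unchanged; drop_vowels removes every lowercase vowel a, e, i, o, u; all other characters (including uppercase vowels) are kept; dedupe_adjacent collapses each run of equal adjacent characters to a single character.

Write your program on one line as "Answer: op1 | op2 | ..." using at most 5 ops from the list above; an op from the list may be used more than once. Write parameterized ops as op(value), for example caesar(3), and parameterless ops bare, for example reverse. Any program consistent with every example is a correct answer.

caesar(3) | caesar(3) | dedupe_adjacent | caesar(14) | swapcase

Check, running the answer program on each example:
  "gmzargpkrlc" -> "jpcdujsnuof" -> "msfgxmvqxri" -> "msfgxmvqxri" -> "agtulajelfw" -> "AGTULAJELFW"
  "ilrx" -> "loua" -> "orxd" -> "orxd" -> "cflr" -> "CFLR"
  "tjzoiapqueoh" -> "wmcrldstxhrk" -> "zpfuogvwakun" -> "zpfuogvwakun" -> "ndticujkoyib" -> "NDTICUJKOYIB"
  "ubakkwyleolp" -> "xednnzbohros" -> "ahgqqcerkurv" -> "ahgqcerkurv" -> "ovueqsfyifj" -> "OVUEQSFYIFJ"
  "tyhtfngv" -> "wbkwiqjy" -> "zenzltmb" -> "zenzltmb" -> "nsbnzhap" -> "NSBNZHAP"
  "fycqb" -> "ibfte" -> "leiwh" -> "leiwh" -> "zswkv" -> "ZSWKV"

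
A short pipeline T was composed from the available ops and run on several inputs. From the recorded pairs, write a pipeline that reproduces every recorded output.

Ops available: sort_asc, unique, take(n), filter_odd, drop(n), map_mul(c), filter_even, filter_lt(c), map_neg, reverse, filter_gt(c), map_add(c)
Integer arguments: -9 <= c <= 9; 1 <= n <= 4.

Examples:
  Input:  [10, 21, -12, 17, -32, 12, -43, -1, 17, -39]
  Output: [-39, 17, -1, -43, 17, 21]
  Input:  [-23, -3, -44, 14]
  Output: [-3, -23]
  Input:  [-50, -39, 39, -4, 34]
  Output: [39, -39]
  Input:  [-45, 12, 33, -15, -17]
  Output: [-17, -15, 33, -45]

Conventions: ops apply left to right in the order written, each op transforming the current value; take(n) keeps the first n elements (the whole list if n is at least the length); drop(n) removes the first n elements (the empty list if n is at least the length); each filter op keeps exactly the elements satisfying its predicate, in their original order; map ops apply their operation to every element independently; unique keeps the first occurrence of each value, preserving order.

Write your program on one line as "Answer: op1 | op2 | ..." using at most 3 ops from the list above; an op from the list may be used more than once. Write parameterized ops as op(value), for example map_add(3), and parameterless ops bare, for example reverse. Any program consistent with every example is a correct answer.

filter_odd | reverse

Check, running the answer program on each example:
  [10, 21, -12, 17, -32, 12, -43, -1, 17, -39] -> [21, 17, -43, -1, 17, -39] -> [-39, 17, -1, -43, 17, 21]
  [-23, -3, -44, 14] -> [-23, -3] -> [-3, -23]
  [-50, -39, 39, -4, 34] -> [-39, 39] -> [39, -39]
  [-45, 12, 33, -15, -17] -> [-45, 33, -15, -17] -> [-17, -15, 33, -45]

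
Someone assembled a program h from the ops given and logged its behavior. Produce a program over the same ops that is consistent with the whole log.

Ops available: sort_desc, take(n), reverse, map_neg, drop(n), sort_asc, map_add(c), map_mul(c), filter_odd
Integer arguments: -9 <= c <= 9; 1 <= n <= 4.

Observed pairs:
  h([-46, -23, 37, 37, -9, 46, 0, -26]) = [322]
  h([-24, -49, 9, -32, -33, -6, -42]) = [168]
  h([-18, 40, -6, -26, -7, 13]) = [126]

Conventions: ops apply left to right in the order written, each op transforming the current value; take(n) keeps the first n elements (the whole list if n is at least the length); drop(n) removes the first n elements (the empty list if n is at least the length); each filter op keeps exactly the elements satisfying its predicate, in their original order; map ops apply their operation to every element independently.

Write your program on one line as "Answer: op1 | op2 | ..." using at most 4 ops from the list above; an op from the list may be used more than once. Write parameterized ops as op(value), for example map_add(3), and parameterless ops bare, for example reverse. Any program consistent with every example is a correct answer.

map_neg | map_mul(7) | take(1)

Check, running the answer program on each example:
  [-46, -23, 37, 37, -9, 46, 0, -26] -> [46, 23, -37, -37, 9, -46, 0, 26] -> [322, 161, -259, -259, 63, -322, 0, 182] -> [322]
  [-24, -49, 9, -32, -33, -6, -42] -> [24, 49, -9, 32, 33, 6, 42] -> [168, 343, -63, 224, 231, 42, 294] -> [168]
  [-18, 40, -6, -26, -7, 13] -> [18, -40, 6, 26, 7, -13] -> [126, -280, 42, 182, 49, -91] -> [126]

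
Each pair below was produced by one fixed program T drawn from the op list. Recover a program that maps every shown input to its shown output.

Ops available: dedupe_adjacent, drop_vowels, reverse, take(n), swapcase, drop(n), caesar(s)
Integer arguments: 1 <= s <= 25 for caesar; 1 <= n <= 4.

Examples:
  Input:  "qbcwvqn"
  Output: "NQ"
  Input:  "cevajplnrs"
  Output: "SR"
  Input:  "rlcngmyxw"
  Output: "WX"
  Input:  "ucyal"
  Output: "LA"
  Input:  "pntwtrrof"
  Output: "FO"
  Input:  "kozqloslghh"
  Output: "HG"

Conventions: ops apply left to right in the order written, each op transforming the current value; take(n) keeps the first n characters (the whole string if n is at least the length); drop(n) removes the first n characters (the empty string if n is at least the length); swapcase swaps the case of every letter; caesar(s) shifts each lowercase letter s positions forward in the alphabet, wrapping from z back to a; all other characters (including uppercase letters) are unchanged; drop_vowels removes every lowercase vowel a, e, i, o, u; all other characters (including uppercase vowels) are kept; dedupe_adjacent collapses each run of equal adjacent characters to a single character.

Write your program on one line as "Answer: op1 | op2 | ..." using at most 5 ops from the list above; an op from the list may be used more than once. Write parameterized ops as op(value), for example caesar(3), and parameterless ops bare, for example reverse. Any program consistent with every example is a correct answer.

reverse | swapcase | dedupe_adjacent | take(2)

Check, running the answer program on each example:
  "qbcwvqn" -> "nqvwcbq" -> "NQVWCBQ" -> "NQVWCBQ" -> "NQ"
  "cevajplnrs" -> "srnlpjavec" -> "SRNLPJAVEC" -> "SRNLPJAVEC" -> "SR"
  "rlcngmyxw" -> "wxymgnclr" -> "WXYMGNCLR" -> "WXYMGNCLR" -> "WX"
  "ucyal" -> "laycu" -> "LAYCU" -> "LAYCU" -> "LA"
  "pntwtrrof" -> "forrtwtnp" -> "FORRTWTNP" -> "FORTWTNP" -> "FO"
  "kozqloslghh" -> "hhglsolqzok" -> "HHGLSOLQZOK" -> "HGLSOLQZOK" -> "HG"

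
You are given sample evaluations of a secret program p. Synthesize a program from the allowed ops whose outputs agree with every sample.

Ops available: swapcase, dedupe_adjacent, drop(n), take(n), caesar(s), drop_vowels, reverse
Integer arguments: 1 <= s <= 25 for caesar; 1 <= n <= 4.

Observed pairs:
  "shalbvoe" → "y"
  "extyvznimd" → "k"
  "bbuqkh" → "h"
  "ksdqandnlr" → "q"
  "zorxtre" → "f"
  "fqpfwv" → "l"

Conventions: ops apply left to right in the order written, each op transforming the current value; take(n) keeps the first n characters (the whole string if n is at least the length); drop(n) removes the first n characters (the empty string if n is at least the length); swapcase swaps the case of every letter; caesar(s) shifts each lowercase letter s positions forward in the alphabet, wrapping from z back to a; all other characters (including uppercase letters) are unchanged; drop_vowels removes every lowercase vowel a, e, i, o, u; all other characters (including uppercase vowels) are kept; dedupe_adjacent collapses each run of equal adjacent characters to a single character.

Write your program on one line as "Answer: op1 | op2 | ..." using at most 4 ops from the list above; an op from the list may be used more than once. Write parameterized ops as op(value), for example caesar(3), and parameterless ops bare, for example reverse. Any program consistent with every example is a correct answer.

dedupe_adjacent | caesar(6) | drop_vowels | take(1)

Check, running the answer program on each example:
  "shalbvoe" -> "shalbvoe" -> "yngrhbuk" -> "yngrhbk" -> "y"
  "extyvznimd" -> "extyvznimd" -> "kdzebftosj" -> "kdzbftsj" -> "k"
  "bbuqkh" -> "buqkh" -> "hawqn" -> "hwqn" -> "h"
  "ksdqandnlr" -> "ksdqandnlr" -> "qyjwgtjtrx" -> "qyjwgtjtrx" -> "q"
  "zorxtre" -> "zorxtre" -> "fuxdzxk" -> "fxdzxk" -> "f"
  "fqpfwv" -> "fqpfwv" -> "lwvlcb" -> "lwvlcb" -> "l"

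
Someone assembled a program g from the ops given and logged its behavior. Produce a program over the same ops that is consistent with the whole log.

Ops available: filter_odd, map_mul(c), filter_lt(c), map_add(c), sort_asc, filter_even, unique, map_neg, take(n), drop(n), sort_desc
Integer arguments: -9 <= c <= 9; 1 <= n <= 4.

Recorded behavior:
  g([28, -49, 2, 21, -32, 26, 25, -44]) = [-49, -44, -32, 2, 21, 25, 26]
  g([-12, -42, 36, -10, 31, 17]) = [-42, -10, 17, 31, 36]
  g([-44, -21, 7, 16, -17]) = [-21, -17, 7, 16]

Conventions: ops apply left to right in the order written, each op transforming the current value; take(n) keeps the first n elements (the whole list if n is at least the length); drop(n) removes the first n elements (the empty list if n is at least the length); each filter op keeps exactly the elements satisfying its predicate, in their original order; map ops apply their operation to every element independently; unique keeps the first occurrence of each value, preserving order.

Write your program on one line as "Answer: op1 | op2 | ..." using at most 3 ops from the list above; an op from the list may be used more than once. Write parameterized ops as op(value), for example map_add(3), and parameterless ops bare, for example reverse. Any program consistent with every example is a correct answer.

drop(1) | sort_asc

Check, running the answer program on each example:
  [28, -49, 2, 21, -32, 26, 25, -44] -> [-49, 2, 21, -32, 26, 25, -44] -> [-49, -44, -32, 2, 21, 25, 26]
  [-12, -42, 36, -10, 31, 17] -> [-42, 36, -10, 31, 17] -> [-42, -10, 17, 31, 36]
  [-44, -21, 7, 16, -17] -> [-21, 7, 16, -17] -> [-21, -17, 7, 16]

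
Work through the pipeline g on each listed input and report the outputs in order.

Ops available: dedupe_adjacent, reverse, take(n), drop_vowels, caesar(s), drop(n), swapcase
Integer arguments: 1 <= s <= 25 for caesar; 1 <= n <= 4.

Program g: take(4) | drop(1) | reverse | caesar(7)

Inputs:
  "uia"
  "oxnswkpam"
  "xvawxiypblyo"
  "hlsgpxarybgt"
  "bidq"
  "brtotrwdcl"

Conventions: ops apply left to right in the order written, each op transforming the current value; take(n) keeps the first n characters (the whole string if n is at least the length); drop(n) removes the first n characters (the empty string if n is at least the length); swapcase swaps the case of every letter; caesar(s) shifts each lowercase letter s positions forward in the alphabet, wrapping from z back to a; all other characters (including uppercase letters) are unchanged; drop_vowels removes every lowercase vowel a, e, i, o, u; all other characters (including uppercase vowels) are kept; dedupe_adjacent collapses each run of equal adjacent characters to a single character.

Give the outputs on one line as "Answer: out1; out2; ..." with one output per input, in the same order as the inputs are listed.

Execution, op by op:
  "uia" -> "uia" -> "ia" -> "ai" -> "hp"
  "oxnswkpam" -> "oxns" -> "xns" -> "snx" -> "zue"
  "xvawxiypblyo" -> "xvaw" -> "vaw" -> "wav" -> "dhc"
  "hlsgpxarybgt" -> "hlsg" -> "lsg" -> "gsl" -> "nzs"
  "bidq" -> "bidq" -> "idq" -> "qdi" -> "xkp"
  "brtotrwdcl" -> "brto" -> "rto" -> "otr" -> "vay"

"hp"; "zue"; "dhc"; "nzs"; "xkp"; "vay"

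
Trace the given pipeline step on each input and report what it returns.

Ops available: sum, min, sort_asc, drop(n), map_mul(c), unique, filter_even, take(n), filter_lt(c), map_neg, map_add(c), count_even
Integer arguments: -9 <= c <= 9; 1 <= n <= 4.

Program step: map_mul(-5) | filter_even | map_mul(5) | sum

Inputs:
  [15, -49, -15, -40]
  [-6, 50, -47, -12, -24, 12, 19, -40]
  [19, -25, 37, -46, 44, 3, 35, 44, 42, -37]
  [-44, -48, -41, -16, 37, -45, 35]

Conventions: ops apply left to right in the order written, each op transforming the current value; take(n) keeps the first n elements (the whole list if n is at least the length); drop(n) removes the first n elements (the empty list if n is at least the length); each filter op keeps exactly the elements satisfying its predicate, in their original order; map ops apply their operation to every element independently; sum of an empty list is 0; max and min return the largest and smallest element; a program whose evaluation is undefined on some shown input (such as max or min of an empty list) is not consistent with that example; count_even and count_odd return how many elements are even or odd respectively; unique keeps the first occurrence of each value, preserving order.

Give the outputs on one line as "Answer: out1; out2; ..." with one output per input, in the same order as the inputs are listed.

Execution, op by op:
  [15, -49, -15, -40] -> [-75, 245, 75, 200] -> [200] -> [1000] -> 1000
  [-6, 50, -47, -12, -24, 12, 19, -40] -> [30, -250, 235, 60, 120, -60, -95, 200] -> [30, -250, 60, 120, -60, 200] -> [150, -1250, 300, 600, -300, 1000] -> 500
  [19, -25, 37, -46, 44, 3, 35, 44, 42, -37] -> [-95, 125, -185, 230, -220, -15, -175, -220, -210, 185] -> [230, -220, -220, -210] -> [1150, -1100, -1100, -1050] -> -2100
  [-44, -48, -41, -16, 37, -45, 35] -> [220, 240, 205, 80, -185, 225, -175] -> [220, 240, 80] -> [1100, 1200, 400] -> 2700

1000; 500; -2100; 2700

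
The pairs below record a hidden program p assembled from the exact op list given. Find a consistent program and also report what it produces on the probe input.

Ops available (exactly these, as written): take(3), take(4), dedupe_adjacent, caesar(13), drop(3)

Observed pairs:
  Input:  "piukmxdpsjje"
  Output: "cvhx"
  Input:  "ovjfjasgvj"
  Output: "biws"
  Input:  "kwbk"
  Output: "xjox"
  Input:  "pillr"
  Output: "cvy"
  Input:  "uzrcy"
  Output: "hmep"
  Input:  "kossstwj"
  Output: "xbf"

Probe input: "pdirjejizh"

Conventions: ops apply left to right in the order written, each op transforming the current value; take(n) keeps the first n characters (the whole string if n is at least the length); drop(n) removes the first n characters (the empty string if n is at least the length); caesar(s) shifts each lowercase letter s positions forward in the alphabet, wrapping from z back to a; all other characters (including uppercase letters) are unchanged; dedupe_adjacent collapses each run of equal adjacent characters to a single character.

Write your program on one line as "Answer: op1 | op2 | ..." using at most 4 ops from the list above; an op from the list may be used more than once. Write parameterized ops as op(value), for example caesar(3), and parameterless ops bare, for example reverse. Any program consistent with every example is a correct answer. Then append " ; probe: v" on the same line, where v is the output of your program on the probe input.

caesar(13) | take(4) | dedupe_adjacent ; probe: "cqve"

Check, running the answer program on each example:
  "piukmxdpsjje" -> "cvhxzkqcfwwr" -> "cvhx" -> "cvhx"
  "ovjfjasgvj" -> "biwswnftiw" -> "biws" -> "biws"
  "kwbk" -> "xjox" -> "xjox" -> "xjox"
  "pillr" -> "cvyye" -> "cvyy" -> "cvy"
  "uzrcy" -> "hmepl" -> "hmep" -> "hmep"
  "kossstwj" -> "xbfffgjw" -> "xbff" -> "xbf"
  probe: "pdirjejizh" -> "cqvewrwvmu" -> "cqve" -> "cqve"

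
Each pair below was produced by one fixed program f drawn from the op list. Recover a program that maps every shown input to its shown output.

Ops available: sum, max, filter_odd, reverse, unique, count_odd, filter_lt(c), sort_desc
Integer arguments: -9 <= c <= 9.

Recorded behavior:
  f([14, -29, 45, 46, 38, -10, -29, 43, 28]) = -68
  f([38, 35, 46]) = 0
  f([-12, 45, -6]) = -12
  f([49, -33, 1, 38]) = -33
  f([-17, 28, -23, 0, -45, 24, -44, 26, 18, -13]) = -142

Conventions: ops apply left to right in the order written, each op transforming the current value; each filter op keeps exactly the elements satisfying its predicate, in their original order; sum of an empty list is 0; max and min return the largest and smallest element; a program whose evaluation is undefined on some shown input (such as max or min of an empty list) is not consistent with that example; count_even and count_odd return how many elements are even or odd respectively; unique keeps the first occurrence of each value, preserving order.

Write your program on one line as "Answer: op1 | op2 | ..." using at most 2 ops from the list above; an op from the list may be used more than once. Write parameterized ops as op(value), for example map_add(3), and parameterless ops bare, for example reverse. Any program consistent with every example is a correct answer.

filter_lt(-7) | sum

Check, running the answer program on each example:
  [14, -29, 45, 46, 38, -10, -29, 43, 28] -> [-29, -10, -29] -> -68
  [38, 35, 46] -> [] -> 0
  [-12, 45, -6] -> [-12] -> -12
  [49, -33, 1, 38] -> [-33] -> -33
  [-17, 28, -23, 0, -45, 24, -44, 26, 18, -13] -> [-17, -23, -45, -44, -13] -> -142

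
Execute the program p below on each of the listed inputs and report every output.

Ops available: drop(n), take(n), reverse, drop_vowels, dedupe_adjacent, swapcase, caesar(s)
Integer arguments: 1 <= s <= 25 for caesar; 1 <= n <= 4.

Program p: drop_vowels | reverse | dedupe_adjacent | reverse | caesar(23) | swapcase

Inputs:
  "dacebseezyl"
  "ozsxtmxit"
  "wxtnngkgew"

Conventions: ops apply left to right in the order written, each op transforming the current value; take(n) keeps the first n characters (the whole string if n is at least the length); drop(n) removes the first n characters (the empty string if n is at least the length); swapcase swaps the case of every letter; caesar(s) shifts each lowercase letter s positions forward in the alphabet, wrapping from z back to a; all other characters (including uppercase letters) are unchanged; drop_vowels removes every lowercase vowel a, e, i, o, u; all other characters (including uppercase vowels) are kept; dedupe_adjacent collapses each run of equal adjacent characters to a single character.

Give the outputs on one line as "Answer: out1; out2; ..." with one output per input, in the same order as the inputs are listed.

"AZYPWVI"; "WPUQJUQ"; "TUQKDHDT"

Execution, op by op:
  "dacebseezyl" -> "dcbszyl" -> "lyzsbcd" -> "lyzsbcd" -> "dcbszyl" -> "azypwvi" -> "AZYPWVI"
  "ozsxtmxit" -> "zsxtmxt" -> "txmtxsz" -> "txmtxsz" -> "zsxtmxt" -> "wpuqjuq" -> "WPUQJUQ"
  "wxtnngkgew" -> "wxtnngkgw" -> "wgkgnntxw" -> "wgkgntxw" -> "wxtngkgw" -> "tuqkdhdt" -> "TUQKDHDT"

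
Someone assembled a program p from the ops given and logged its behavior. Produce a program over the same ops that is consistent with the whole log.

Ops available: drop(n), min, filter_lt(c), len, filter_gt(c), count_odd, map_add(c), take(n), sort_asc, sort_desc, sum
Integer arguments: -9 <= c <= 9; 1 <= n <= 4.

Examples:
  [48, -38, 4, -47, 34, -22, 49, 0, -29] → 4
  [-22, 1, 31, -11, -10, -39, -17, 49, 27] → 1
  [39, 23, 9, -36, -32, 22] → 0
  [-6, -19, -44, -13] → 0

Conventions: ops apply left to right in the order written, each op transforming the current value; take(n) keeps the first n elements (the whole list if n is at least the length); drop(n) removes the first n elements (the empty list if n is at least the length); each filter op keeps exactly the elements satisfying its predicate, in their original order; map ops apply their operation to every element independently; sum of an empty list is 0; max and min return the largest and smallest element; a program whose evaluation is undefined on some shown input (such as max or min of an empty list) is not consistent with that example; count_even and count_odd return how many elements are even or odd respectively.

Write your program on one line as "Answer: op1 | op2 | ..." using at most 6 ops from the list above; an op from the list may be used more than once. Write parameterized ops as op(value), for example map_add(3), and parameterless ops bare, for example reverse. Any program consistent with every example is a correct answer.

filter_gt(-6) | sort_asc | sort_desc | filter_lt(8) | sum

Check, running the answer program on each example:
  [48, -38, 4, -47, 34, -22, 49, 0, -29] -> [48, 4, 34, 49, 0] -> [0, 4, 34, 48, 49] -> [49, 48, 34, 4, 0] -> [4, 0] -> 4
  [-22, 1, 31, -11, -10, -39, -17, 49, 27] -> [1, 31, 49, 27] -> [1, 27, 31, 49] -> [49, 31, 27, 1] -> [1] -> 1
  [39, 23, 9, -36, -32, 22] -> [39, 23, 9, 22] -> [9, 22, 23, 39] -> [39, 23, 22, 9] -> [] -> 0
  [-6, -19, -44, -13] -> [] -> [] -> [] -> [] -> 0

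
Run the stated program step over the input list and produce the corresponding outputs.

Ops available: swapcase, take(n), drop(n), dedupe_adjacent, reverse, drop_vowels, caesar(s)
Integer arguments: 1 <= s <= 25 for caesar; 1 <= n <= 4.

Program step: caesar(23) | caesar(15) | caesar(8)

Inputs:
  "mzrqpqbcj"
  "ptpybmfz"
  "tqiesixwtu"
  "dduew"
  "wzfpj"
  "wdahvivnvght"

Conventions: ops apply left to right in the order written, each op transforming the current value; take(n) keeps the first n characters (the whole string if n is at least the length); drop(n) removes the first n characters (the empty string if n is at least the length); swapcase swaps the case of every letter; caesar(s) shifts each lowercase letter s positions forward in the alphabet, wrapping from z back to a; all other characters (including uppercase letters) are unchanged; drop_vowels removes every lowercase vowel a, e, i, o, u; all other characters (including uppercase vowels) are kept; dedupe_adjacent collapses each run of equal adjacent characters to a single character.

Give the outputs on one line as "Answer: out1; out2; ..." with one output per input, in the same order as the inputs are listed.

"gtlkjkvwd"; "jnjsvgzt"; "nkcymcrqno"; "xxoyq"; "qtzjd"; "qxubpcphpabn"

Execution, op by op:
  "mzrqpqbcj" -> "jwonmnyzg" -> "yldcbcnov" -> "gtlkjkvwd"
  "ptpybmfz" -> "mqmvyjcw" -> "bfbknyrl" -> "jnjsvgzt"
  "tqiesixwtu" -> "qnfbpfutqr" -> "fcuqeujifg" -> "nkcymcrqno"
  "dduew" -> "aarbt" -> "ppgqi" -> "xxoyq"
  "wzfpj" -> "twcmg" -> "ilrbv" -> "qtzjd"
  "wdahvivnvght" -> "taxesfsksdeq" -> "ipmthuhzhstf" -> "qxubpcphpabn"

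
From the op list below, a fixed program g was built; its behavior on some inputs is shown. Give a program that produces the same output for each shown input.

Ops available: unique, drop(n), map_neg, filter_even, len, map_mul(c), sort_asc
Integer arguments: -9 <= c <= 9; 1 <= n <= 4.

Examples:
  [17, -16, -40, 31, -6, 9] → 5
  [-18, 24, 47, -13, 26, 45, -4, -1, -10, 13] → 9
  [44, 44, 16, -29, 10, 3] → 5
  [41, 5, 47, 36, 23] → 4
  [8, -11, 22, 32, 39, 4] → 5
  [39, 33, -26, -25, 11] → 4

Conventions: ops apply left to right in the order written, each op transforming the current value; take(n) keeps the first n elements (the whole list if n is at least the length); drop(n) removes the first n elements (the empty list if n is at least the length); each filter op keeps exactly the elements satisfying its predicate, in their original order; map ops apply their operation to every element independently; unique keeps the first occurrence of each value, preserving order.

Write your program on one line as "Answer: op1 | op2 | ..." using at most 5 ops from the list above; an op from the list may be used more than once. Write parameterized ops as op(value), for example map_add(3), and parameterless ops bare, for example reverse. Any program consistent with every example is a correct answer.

map_mul(4) | map_neg | map_mul(3) | drop(1) | len

Check, running the answer program on each example:
  [17, -16, -40, 31, -6, 9] -> [68, -64, -160, 124, -24, 36] -> [-68, 64, 160, -124, 24, -36] -> [-204, 192, 480, -372, 72, -108] -> [192, 480, -372, 72, -108] -> 5
  [-18, 24, 47, -13, 26, 45, -4, -1, -10, 13] -> [-72, 96, 188, -52, 104, 180, -16, -4, -40, 52] -> [72, -96, -188, 52, -104, -180, 16, 4, 40, -52] -> [216, -288, -564, 156, -312, -540, 48, 12, 120, -156] -> [-288, -564, 156, -312, -540, 48, 12, 120, -156] -> 9
  [44, 44, 16, -29, 10, 3] -> [176, 176, 64, -116, 40, 12] -> [-176, -176, -64, 116, -40, -12] -> [-528, -528, -192, 348, -120, -36] -> [-528, -192, 348, -120, -36] -> 5
  [41, 5, 47, 36, 23] -> [164, 20, 188, 144, 92] -> [-164, -20, -188, -144, -92] -> [-492, -60, -564, -432, -276] -> [-60, -564, -432, -276] -> 4
  [8, -11, 22, 32, 39, 4] -> [32, -44, 88, 128, 156, 16] -> [-32, 44, -88, -128, -156, -16] -> [-96, 132, -264, -384, -468, -48] -> [132, -264, -384, -468, -48] -> 5
  [39, 33, -26, -25, 11] -> [156, 132, -104, -100, 44] -> [-156, -132, 104, 100, -44] -> [-468, -396, 312, 300, -132] -> [-396, 312, 300, -132] -> 4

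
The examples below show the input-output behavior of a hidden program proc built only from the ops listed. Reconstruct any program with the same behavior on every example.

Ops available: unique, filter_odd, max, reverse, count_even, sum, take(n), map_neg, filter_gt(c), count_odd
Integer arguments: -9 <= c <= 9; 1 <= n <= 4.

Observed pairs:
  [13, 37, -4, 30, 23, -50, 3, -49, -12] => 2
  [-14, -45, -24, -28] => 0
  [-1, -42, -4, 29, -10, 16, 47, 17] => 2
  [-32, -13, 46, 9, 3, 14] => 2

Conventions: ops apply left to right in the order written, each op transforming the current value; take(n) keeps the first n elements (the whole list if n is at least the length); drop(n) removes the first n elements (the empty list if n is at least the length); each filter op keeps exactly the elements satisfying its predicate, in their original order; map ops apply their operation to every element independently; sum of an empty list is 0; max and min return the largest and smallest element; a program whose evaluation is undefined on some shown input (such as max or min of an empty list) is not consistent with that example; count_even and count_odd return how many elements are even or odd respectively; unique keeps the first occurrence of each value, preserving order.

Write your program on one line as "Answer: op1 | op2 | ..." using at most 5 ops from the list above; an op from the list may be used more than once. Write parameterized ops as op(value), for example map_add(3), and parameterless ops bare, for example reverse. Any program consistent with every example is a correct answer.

filter_gt(-4) | take(3) | filter_odd | count_odd

Check, running the answer program on each example:
  [13, 37, -4, 30, 23, -50, 3, -49, -12] -> [13, 37, 30, 23, 3] -> [13, 37, 30] -> [13, 37] -> 2
  [-14, -45, -24, -28] -> [] -> [] -> [] -> 0
  [-1, -42, -4, 29, -10, 16, 47, 17] -> [-1, 29, 16, 47, 17] -> [-1, 29, 16] -> [-1, 29] -> 2
  [-32, -13, 46, 9, 3, 14] -> [46, 9, 3, 14] -> [46, 9, 3] -> [9, 3] -> 2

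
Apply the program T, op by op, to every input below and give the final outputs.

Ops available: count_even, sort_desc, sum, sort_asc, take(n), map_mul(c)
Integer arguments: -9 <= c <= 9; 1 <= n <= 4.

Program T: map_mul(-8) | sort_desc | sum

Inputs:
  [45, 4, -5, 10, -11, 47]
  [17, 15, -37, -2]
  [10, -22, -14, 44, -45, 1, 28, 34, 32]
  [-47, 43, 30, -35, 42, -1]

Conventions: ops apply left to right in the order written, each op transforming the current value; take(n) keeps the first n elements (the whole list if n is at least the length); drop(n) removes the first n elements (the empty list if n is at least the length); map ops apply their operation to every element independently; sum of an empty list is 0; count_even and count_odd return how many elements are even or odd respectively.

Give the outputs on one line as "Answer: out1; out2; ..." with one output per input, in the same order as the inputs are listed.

-720; 56; -544; -256

Execution, op by op:
  [45, 4, -5, 10, -11, 47] -> [-360, -32, 40, -80, 88, -376] -> [88, 40, -32, -80, -360, -376] -> -720
  [17, 15, -37, -2] -> [-136, -120, 296, 16] -> [296, 16, -120, -136] -> 56
  [10, -22, -14, 44, -45, 1, 28, 34, 32] -> [-80, 176, 112, -352, 360, -8, -224, -272, -256] -> [360, 176, 112, -8, -80, -224, -256, -272, -352] -> -544
  [-47, 43, 30, -35, 42, -1] -> [376, -344, -240, 280, -336, 8] -> [376, 280, 8, -240, -336, -344] -> -256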